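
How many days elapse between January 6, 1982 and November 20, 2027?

16754

Day-of-year of January 6, 1982: 6.
Day-of-year of November 20, 2027: 324.
1982 has 365 days, so 365 − 6 = 359 days remain in 1982.
Full years 1983–2026: 33 common + 11 leap = 33×365 + 11×366 = 16071 days.
Total: 359 + 16071 + 324 = 16754 days.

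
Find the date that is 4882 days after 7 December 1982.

19 April 1996

Count 4882 days after December 7, 1982:
From December 7, 1982 to December 7, 1995: 13 years, of which 3 contain a Feb 29 — 10×365 + 3×366 = 4748 days.
December 1995: 31 − 7 = 24 days remain.
Then January (31), February 1996 (29), March (31): 31 + 29 + 31 = 91 days.
April 1–19, 1996: 19 days.
Residual: 134 days.
Total: 4882 days.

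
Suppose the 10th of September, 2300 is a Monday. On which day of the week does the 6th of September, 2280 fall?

Monday

Count forward from the earlier date (September 6, 2280) to the later (September 10, 2300):
Day-of-year of September 6, 2280: 250.
Day-of-year of September 10, 2300: 253.
2280 has 366 days, so 366 − 250 = 116 days remain in 2280.
Full years 2281–2299: 15 common + 4 leap = 15×365 + 4×366 = 6939 days.
Total: 116 + 6939 + 253 = 7308 days.
7308 is a multiple of 7, so the 6th of September, 2280 falls on the same weekday: Monday.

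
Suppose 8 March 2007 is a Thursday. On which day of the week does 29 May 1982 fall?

Count forward from the earlier date (May 29, 1982) to the later (March 8, 2007):
From May 29, 1982 to May 29, 2006: 24 years, of which 6 contain a Feb 29 — 18×365 + 6×366 = 8766 days.
(2000 is a leap year (divisible by 400).)
May 2006: 31 − 29 = 2 days remain.
Then 9 full months totalling 273 days.
March 1–8, 2007: 8 days.
Residual: 283 days.
Total: 9049 days.
9049 mod 7 = 5, so 5 days before Thursday is Saturday.

Saturday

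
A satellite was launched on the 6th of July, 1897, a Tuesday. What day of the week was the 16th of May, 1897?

Sunday

Count forward from the earlier date (May 16, 1897) to the later (July 6, 1897):
May 1897: 31 − 16 = 15 days remain.
Then June (30): 30 days.
July 1–6, 1897: 6 days.
Total: 15 + 30 + 6 = 51 days.
51 mod 7 = 2, so 2 days before Tuesday is Sunday.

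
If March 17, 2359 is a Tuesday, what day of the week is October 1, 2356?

Count forward from the earlier date (October 1, 2356) to the later (March 17, 2359):
Day-of-year of October 1, 2356: 275.
Day-of-year of March 17, 2359: 76.
2356 has 366 days, so 366 − 275 = 91 days remain in 2356.
Full years: 2357: 365; 2358: 365. Sum = 730.
Total: 91 + 730 + 76 = 897 days.
897 mod 7 = 1, so 1 day before Tuesday is Monday.

Monday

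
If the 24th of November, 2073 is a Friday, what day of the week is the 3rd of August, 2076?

November 24, 2073 → November 24, 2074: 365 days.
November 24, 2074 → November 24, 2075: 365 days.
November 2075: 30 − 24 = 6 days remain.
Then December (31), January (31), February 2076 (29), March (31), April (30), May (31), June (30), July (31): 31 + 31 + 29 + 31 + 30 + 31 + 30 + 31 = 244 days.
August 1–3, 2076: 3 days.
Residual: 253 days.
Total: 983 days.
983 mod 7 = 3, so 3 days after Friday is Monday.

Monday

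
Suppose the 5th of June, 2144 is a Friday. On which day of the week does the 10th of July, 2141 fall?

Monday

Count forward from the earlier date (July 10, 2141) to the later (June 5, 2144):
July 10, 2141 → July 10, 2142: 365 days.
July 10, 2142 → July 10, 2143: 365 days.
July 2143: 31 − 10 = 21 days remain.
Then 10 full months totalling 305 days.
June 1–5, 2144: 5 days.
Residual: 331 days.
Total: 1061 days.
1061 mod 7 = 4, so 4 days before Friday is Monday.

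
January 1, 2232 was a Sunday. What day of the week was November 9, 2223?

Sunday

Count forward from the earlier date (November 9, 2223) to the later (January 1, 2232):
From November 9, 2223 to November 9, 2231: 8 years, of which 2 contain a Feb 29 — 6×365 + 2×366 = 2922 days.
November 2231: 30 − 9 = 21 days remain.
Then December (31): 31 days.
January 1, 2232: 1 day.
Residual: 53 days.
Total: 2975 days.
2975 is a multiple of 7, so November 9, 2223 falls on the same weekday: Sunday.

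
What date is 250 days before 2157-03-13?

2156-07-06

Count 250 days before March 13, 2157:
July 2156: 31 − 6 = 25 days remain.
Then August (31), September (30), October (31), November (30), December (31), January (31), February 2157 (28): 31 + 30 + 31 + 30 + 31 + 31 + 28 = 212 days.
March 1–13, 2157: 13 days.
Total: 25 + 212 + 13 = 250 days.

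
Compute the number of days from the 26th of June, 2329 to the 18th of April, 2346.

6140

Day-of-year of June 26, 2329: 177.
Day-of-year of April 18, 2346: 108.
2329 has 365 days, so 365 − 177 = 188 days remain in 2329.
Full years 2330–2345: 12 common + 4 leap = 12×365 + 4×366 = 5844 days.
Total: 188 + 5844 + 108 = 6140 days.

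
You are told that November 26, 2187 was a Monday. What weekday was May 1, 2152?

Count forward from the earlier date (May 1, 2152) to the later (November 26, 2187):
Day-of-year of May 1, 2152: 122.
Day-of-year of November 26, 2187: 330.
2152 has 366 days, so 366 − 122 = 244 days remain in 2152.
Full years 2153–2186: 26 common + 8 leap = 26×365 + 8×366 = 12418 days.
Total: 244 + 12418 + 330 = 12992 days.
12992 is a multiple of 7, so May 1, 2152 falls on the same weekday: Monday.

Monday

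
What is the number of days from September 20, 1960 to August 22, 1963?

Day-of-year of September 20, 1960: 264.
Day-of-year of August 22, 1963: 234.
1960 has 366 days, so 366 − 264 = 102 days remain in 1960.
Full years: 1961: 365; 1962: 365. Sum = 730.
Total: 102 + 730 + 234 = 1066 days.

1066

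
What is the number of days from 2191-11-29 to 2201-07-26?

3526

From November 29, 2191 to November 29, 2200: 9 years, of which 2 contain a Feb 29 — 7×365 + 2×366 = 3287 days.
(2200 is not a leap year (divisible by 100 but not 400).)
November 2200: 30 − 29 = 1 day remains.
Then December (31), January (31), February 2201 (28), March (31), April (30), May (31), June (30): 31 + 31 + 28 + 31 + 30 + 31 + 30 = 212 days.
July 1–26, 2201: 26 days.
Residual: 239 days.
Total: 3526 days.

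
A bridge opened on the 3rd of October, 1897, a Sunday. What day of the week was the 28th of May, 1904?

Day-of-year of October 3, 1897: 276.
Day-of-year of May 28, 1904: 149.
1897 has 365 days, so 365 − 276 = 89 days remain in 1897.
Full years: 1898: 365; 1899: 365; 1900: 365; 1901: 365; 1902: 365; 1903: 365. Sum = 2190.
Total: 89 + 2190 + 149 = 2428 days.
2428 mod 7 = 6, so 6 days after Sunday is Saturday.

Saturday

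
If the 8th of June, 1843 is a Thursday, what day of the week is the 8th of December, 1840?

Tuesday

Count forward from the earlier date (December 8, 1840) to the later (June 8, 1843):
December 8, 1840 → December 8, 1841: 365 days.
December 8, 1841 → December 8, 1842: 365 days.
December 1842: 31 − 8 = 23 days remain.
Then January (31), February 1843 (28), March (31), April (30), May (31): 31 + 28 + 31 + 30 + 31 = 151 days.
June 1–8, 1843: 8 days.
Residual: 182 days.
Total: 912 days.
912 mod 7 = 2, so 2 days before Thursday is Tuesday.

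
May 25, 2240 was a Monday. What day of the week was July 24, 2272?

Wednesday

From May 25, 2240 to May 25, 2272: 32 years, of which 8 contain a Feb 29 — 24×365 + 8×366 = 11688 days.
May 2272: 31 − 25 = 6 days remain.
Then June (30): 30 days.
July 1–24, 2272: 24 days.
Residual: 60 days.
Total: 11748 days.
11748 mod 7 = 2, so 2 days after Monday is Wednesday.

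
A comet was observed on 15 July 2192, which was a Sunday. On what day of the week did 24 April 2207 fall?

Friday

From July 15, 2192 to July 15, 2206: 14 years, of which 2 contain a Feb 29 — 12×365 + 2×366 = 5112 days.
(2200 is not a leap year (divisible by 100 but not 400).)
July 2206: 31 − 15 = 16 days remain.
Then August (31), September (30), October (31), November (30), December (31), January (31), February 2207 (28), March (31): 31 + 30 + 31 + 30 + 31 + 31 + 28 + 31 = 243 days.
April 1–24, 2207: 24 days.
Residual: 283 days.
Total: 5395 days.
5395 mod 7 = 5, so 5 days after Sunday is Friday.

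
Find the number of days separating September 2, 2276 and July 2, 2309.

11990

From September 2, 2276 to September 2, 2308: 32 years, of which 7 contain a Feb 29 — 25×365 + 7×366 = 11687 days.
(2300 is not a leap year (divisible by 100 but not 400).)
September 2308: 30 − 2 = 28 days remain.
Then 9 full months totalling 273 days.
July 1–2, 2309: 2 days.
Residual: 303 days.
Total: 11990 days.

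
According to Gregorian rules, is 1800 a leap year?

1800 is not a leap year (divisible by 100 but not 400).

No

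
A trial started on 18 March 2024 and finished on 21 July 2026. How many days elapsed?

855

March 2024: 31 − 18 = 13 days remain.
Then 27 full months totalling 821 days.
July 1–21, 2026: 21 days.
Total: 13 + 821 + 21 = 855 days.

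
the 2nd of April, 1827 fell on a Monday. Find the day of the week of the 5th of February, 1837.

Sunday

From April 2, 1827 to April 2, 1836: 9 years, of which 3 contain a Feb 29 — 6×365 + 3×366 = 3288 days.
April 1836: 30 − 2 = 28 days remain.
Then 9 full months totalling 276 days.
February 1–5, 1837: 5 days (1837 is not a leap year).
Residual: 309 days.
Total: 3597 days.
3597 mod 7 = 6, so 6 days after Monday is Sunday.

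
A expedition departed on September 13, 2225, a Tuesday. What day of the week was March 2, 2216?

Saturday

Count forward from the earlier date (March 2, 2216) to the later (September 13, 2225):
Day-of-year of March 2, 2216: 62.
Day-of-year of September 13, 2225: 256.
2216 has 366 days, so 366 − 62 = 304 days remain in 2216.
Full years 2217–2224: 6 common + 2 leap = 6×365 + 2×366 = 2922 days.
Total: 304 + 2922 + 256 = 3482 days.
3482 mod 7 = 3, so 3 days before Tuesday is Saturday.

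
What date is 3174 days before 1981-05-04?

1972-08-25

Count 3174 days before May 4, 1981:
From August 25, 1972 to August 25, 1980: 8 years, of which 2 contain a Feb 29 — 6×365 + 2×366 = 2922 days.
August 1980: 31 − 25 = 6 days remain.
Then September (30), October (31), November (30), December (31), January (31), February 1981 (28), March (31), April (30): 30 + 31 + 30 + 31 + 31 + 28 + 31 + 30 = 242 days.
May 1–4, 1981: 4 days.
Residual: 252 days.
Total: 3174 days.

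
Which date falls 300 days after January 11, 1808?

November 6, 1808

Count 300 days after January 11, 1808:
January 1808: 31 − 11 = 20 days remain.
Then 9 full months totalling 274 days.
November 1–6, 1808: 6 days.
Total: 20 + 274 + 6 = 300 days.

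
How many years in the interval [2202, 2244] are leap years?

Years divisible by 4 in [2202, 2244]: 2204, 2208, 2212, 2216, 2220, 2224, 2228, 2232, 2236, 2240, 2244.
No century exceptions apply. Count: 11.

11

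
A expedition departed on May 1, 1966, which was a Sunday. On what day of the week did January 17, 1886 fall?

Sunday

Count forward from the earlier date (January 17, 1886) to the later (May 1, 1966):
From January 17, 1886 to January 17, 1966: 80 years, of which 19 contain a Feb 29 — 61×365 + 19×366 = 29219 days.
(1900 is not a leap year (divisible by 100 but not 400).)
January 1966: 31 − 17 = 14 days remain.
Then February 1966 (28), March (31), April (30): 28 + 31 + 30 = 89 days.
May 1, 1966: 1 day.
Residual: 104 days.
Total: 29323 days.
29323 is a multiple of 7, so January 17, 1886 falls on the same weekday: Sunday.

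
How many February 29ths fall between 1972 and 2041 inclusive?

18

Years divisible by 4: 1972, 1976, …, 2040 — 18 in all.
2000 is divisible by 400, so still leap.
No century exceptions apply. Count: 18.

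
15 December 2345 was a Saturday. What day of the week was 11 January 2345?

Count forward from the earlier date (January 11, 2345) to the later (December 15, 2345):
January 2345: 31 − 11 = 20 days remain.
Then 10 full months totalling 303 days.
December 1–15, 2345: 15 days.
Total: 20 + 303 + 15 = 338 days.
338 mod 7 = 2, so 2 days before Saturday is Thursday.

Thursday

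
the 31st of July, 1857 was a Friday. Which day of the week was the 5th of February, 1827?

Monday

Count forward from the earlier date (February 5, 1827) to the later (July 31, 1857):
Day-of-year of February 5, 1827: 36.
Day-of-year of July 31, 1857: 212.
1827 has 365 days, so 365 − 36 = 329 days remain in 1827.
Full years 1828–1856: 21 common + 8 leap = 21×365 + 8×366 = 10593 days.
Total: 329 + 10593 + 212 = 11134 days.
11134 mod 7 = 4, so 4 days before Friday is Monday.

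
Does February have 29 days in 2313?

2313 is not a leap year.

No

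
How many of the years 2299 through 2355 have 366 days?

Years divisible by 4: 2300, 2304, …, 2352 — 14 in all.
Of these, 2300 is divisible by 100 but not 400, so not leap.
Leap years: 14 − 1 = 13.

13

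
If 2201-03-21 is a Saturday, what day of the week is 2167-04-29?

Wednesday

Count forward from the earlier date (April 29, 2167) to the later (March 21, 2201):
From April 29, 2167 to April 29, 2200: 33 years, of which 8 contain a Feb 29 — 25×365 + 8×366 = 12053 days.
(2200 is not a leap year (divisible by 100 but not 400).)
April 2200: 30 − 29 = 1 day remains.
Then 10 full months totalling 304 days.
March 1–21, 2201: 21 days.
Residual: 326 days.
Total: 12379 days.
12379 mod 7 = 3, so 3 days before Saturday is Wednesday.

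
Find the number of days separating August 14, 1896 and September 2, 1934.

13897

From August 14, 1896 to August 14, 1934: 38 years, of which 8 contain a Feb 29 — 30×365 + 8×366 = 13878 days.
(1900 is not a leap year (divisible by 100 but not 400).)
August 1934: 31 − 14 = 17 days remain.
September 1–2, 1934: 2 days.
Residual: 19 days.
Total: 13897 days.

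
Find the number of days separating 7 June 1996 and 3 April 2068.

From June 7, 1996 to June 7, 2067: 71 years, of which 17 contain a Feb 29 — 54×365 + 17×366 = 25932 days.
(2000 is a leap year (divisible by 400).)
June 2067: 30 − 7 = 23 days remain.
Then 9 full months totalling 275 days.
April 1–3, 2068: 3 days.
Residual: 301 days.
Total: 26233 days.

26233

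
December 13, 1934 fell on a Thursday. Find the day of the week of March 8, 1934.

Thursday

Count forward from the earlier date (March 8, 1934) to the later (December 13, 1934):
March 1934: 31 − 8 = 23 days remain.
Then April (30), May (31), June (30), July (31), August (31), September (30), October (31), November (30): 30 + 31 + 30 + 31 + 31 + 30 + 31 + 30 = 244 days.
December 1–13, 1934: 13 days.
Total: 23 + 244 + 13 = 280 days.
280 is a multiple of 7, so March 8, 1934 falls on the same weekday: Thursday.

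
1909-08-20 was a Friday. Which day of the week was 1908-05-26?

Count forward from the earlier date (May 26, 1908) to the later (August 20, 1909):
May 1908: 31 − 26 = 5 days remain.
Then 14 full months totalling 426 days.
August 1–20, 1909: 20 days.
Total: 5 + 426 + 20 = 451 days.
451 mod 7 = 3, so 3 days before Friday is Tuesday.

Tuesday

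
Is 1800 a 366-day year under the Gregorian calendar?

No

1800 is not a leap year (divisible by 100 but not 400).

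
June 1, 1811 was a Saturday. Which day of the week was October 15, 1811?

June 1811: 30 − 1 = 29 days remain.
Then July (31), August (31), September (30): 31 + 31 + 30 = 92 days.
October 1–15, 1811: 15 days.
Total: 29 + 92 + 15 = 136 days.
136 mod 7 = 3, so 3 days after Saturday is Tuesday.

Tuesday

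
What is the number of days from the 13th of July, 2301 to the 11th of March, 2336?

12660

From July 13, 2301 to July 13, 2335: 34 years, of which 8 contain a Feb 29 — 26×365 + 8×366 = 12418 days.
July 2335: 31 − 13 = 18 days remain.
Then August (31), September (30), October (31), November (30), December (31), January (31), February 2336 (29): 31 + 30 + 31 + 30 + 31 + 31 + 29 = 213 days.
March 1–11, 2336: 11 days.
Residual: 242 days.
Total: 12660 days.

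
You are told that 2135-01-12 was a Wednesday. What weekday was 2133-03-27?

Count forward from the earlier date (March 27, 2133) to the later (January 12, 2135):
March 27, 2133 → March 27, 2134: 365 days.
March 2134: 31 − 27 = 4 days remain.
Then 9 full months totalling 275 days.
January 1–12, 2135: 12 days.
Residual: 291 days.
Total: 656 days.
656 mod 7 = 5, so 5 days before Wednesday is Friday.

Friday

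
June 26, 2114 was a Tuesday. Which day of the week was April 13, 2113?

Thursday

Count forward from the earlier date (April 13, 2113) to the later (June 26, 2114):
April 13, 2113 → April 13, 2114: 365 days.
April 2114: 30 − 13 = 17 days remain.
Then May (31): 31 days.
June 1–26, 2114: 26 days.
Residual: 74 days.
Total: 439 days.
439 mod 7 = 5, so 5 days before Tuesday is Thursday.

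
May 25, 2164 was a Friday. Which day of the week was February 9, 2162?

Tuesday

Count forward from the earlier date (February 9, 2162) to the later (May 25, 2164):
February 9, 2162 → February 9, 2163: 365 days.
February 9, 2163 → February 9, 2164: 365 days.
February 2164: 29 − 9 = 20 days remain (2164 is a leap year, so February has 29 days).
Then March (31), April (30): 31 + 30 = 61 days.
May 1–25, 2164: 25 days.
Residual: 106 days.
Total: 836 days.
836 mod 7 = 3, so 3 days before Friday is Tuesday.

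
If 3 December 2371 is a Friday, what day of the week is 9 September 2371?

Count forward from the earlier date (September 9, 2371) to the later (December 3, 2371):
September 2371: 30 − 9 = 21 days remain.
Then October (31), November (30): 31 + 30 = 61 days.
December 1–3, 2371: 3 days.
Total: 21 + 61 + 3 = 85 days.
85 mod 7 = 1, so 1 day before Friday is Thursday.

Thursday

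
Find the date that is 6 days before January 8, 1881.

January 2, 1881

Count 6 days before January 8, 1881:
Within January 1881: 8 − 2 = 6 days.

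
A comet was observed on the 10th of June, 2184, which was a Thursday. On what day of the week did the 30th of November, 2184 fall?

June 2184: 30 − 10 = 20 days remain.
Then July (31), August (31), September (30), October (31): 31 + 31 + 30 + 31 = 123 days.
November 1–30, 2184: 30 days.
Total: 20 + 123 + 30 = 173 days.
173 mod 7 = 5, so 5 days after Thursday is Tuesday.

Tuesday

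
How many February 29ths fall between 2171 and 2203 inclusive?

7

Years divisible by 4 in [2171, 2203]: 2172, 2176, 2180, 2184, 2188, 2192, 2196, 2200.
Of these, 2200 is divisible by 100 but not 400, so not leap.
Leap years: 8 − 1 = 7.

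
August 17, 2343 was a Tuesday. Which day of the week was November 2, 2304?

Count forward from the earlier date (November 2, 2304) to the later (August 17, 2343):
From November 2, 2304 to November 2, 2342: 38 years, of which 9 contain a Feb 29 — 29×365 + 9×366 = 13879 days.
November 2342: 30 − 2 = 28 days remain.
Then December (31), January (31), February 2343 (28), March (31), April (30), May (31), June (30), July (31): 31 + 31 + 28 + 31 + 30 + 31 + 30 + 31 = 243 days.
August 1–17, 2343: 17 days.
Residual: 288 days.
Total: 14167 days.
14167 mod 7 = 6, so 6 days before Tuesday is Wednesday.

Wednesday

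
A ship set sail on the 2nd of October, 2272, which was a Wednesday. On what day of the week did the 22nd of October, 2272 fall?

Tuesday

Within October 2272: 22 − 2 = 20 days.
20 mod 7 = 6, so 6 days after Wednesday is Tuesday.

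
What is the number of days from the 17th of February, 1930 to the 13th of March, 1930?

24

February 1930: 28 − 17 = 11 days remain (1930 is not a leap year, so February has 28 days).
March 1–13, 1930: 13 days.
Total: 11 + 13 = 24 days.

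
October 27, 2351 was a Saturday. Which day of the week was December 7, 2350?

Count forward from the earlier date (December 7, 2350) to the later (October 27, 2351):
Day-of-year of December 7, 2350: 341.
Day-of-year of October 27, 2351: 300.
2350 has 365 days, so 365 − 341 = 24 days remain in 2350.
Total: 24 + 300 = 324 days.
324 mod 7 = 2, so 2 days before Saturday is Thursday.

Thursday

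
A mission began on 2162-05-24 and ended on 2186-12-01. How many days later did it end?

From May 24, 2162 to May 24, 2186: 24 years, of which 6 contain a Feb 29 — 18×365 + 6×366 = 8766 days.
May 2186: 31 − 24 = 7 days remain.
Then June (30), July (31), August (31), September (30), October (31), November (30): 30 + 31 + 31 + 30 + 31 + 30 = 183 days.
December 1, 2186: 1 day.
Residual: 191 days.
Total: 8957 days.

8957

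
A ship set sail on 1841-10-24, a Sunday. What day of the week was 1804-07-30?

Monday

Count forward from the earlier date (July 30, 1804) to the later (October 24, 1841):
From July 30, 1804 to July 30, 1841: 37 years, of which 9 contain a Feb 29 — 28×365 + 9×366 = 13514 days.
July 1841: 31 − 30 = 1 day remains.
Then August (31), September (30): 31 + 30 = 61 days.
October 1–24, 1841: 24 days.
Residual: 86 days.
Total: 13600 days.
13600 mod 7 = 6, so 6 days before Sunday is Monday.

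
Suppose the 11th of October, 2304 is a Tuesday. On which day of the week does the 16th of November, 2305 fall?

Thursday

October 2304: 31 − 11 = 20 days remain.
Then 12 full months totalling 365 days.
November 1–16, 2305: 16 days.
Total: 20 + 365 + 16 = 401 days.
401 mod 7 = 2, so 2 days after Tuesday is Thursday.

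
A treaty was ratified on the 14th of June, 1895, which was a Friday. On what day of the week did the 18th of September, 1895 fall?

June 1895: 30 − 14 = 16 days remain.
Then July (31), August (31): 31 + 31 = 62 days.
September 1–18, 1895: 18 days.
Total: 16 + 62 + 18 = 96 days.
96 mod 7 = 5, so 5 days after Friday is Wednesday.

Wednesday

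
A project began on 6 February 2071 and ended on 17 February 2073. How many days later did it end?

742

February 2071: 28 − 6 = 22 days remain (2071 is not a leap year, so February has 28 days).
Then 23 full months totalling 703 days.
February 1–17, 2073: 17 days (2073 is not a leap year).
Total: 22 + 703 + 17 = 742 days.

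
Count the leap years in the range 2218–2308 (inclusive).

22

Years divisible by 4: 2220, 2224, …, 2308 — 23 in all.
Of these, 2300 is divisible by 100 but not 400, so not leap.
Leap years: 23 − 1 = 22.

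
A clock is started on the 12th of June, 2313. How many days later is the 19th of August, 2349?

From June 12, 2313 to June 12, 2349: 36 years, of which 9 contain a Feb 29 — 27×365 + 9×366 = 13149 days.
June 2349: 30 − 12 = 18 days remain.
Then July (31): 31 days.
August 1–19, 2349: 19 days.
Residual: 68 days.
Total: 13217 days.

13217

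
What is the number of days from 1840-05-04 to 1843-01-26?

May 4, 1840 → May 4, 1841: 365 days.
May 4, 1841 → May 4, 1842: 365 days.
May 1842: 31 − 4 = 27 days remain.
Then June (30), July (31), August (31), September (30), October (31), November (30), December (31): 30 + 31 + 31 + 30 + 31 + 30 + 31 = 214 days.
January 1–26, 1843: 26 days.
Residual: 267 days.
Total: 997 days.

997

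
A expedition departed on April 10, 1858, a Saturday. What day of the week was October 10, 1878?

Thursday

From April 10, 1858 to April 10, 1878: 20 years, of which 5 contain a Feb 29 — 15×365 + 5×366 = 7305 days.
April 1878: 30 − 10 = 20 days remain.
Then May (31), June (30), July (31), August (31), September (30): 31 + 30 + 31 + 31 + 30 = 153 days.
October 1–10, 1878: 10 days.
Residual: 183 days.
Total: 7488 days.
7488 mod 7 = 5, so 5 days after Saturday is Thursday.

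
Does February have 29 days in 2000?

2000 is a leap year (divisible by 400).

Yes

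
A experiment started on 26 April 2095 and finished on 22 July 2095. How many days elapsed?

April 2095: 30 − 26 = 4 days remain.
Then May (31), June (30): 31 + 30 = 61 days.
July 1–22, 2095: 22 days.
Total: 4 + 61 + 22 = 87 days.

87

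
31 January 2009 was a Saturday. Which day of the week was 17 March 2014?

Monday

Day-of-year of January 31, 2009: 31.
Day-of-year of March 17, 2014: 76.
2009 has 365 days, so 365 − 31 = 334 days remain in 2009.
Full years: 2010: 365; 2011: 365; 2012: 366; 2013: 365. Sum = 1461.
Total: 334 + 1461 + 76 = 1871 days.
1871 mod 7 = 2, so 2 days after Saturday is Monday.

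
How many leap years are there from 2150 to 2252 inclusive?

Years divisible by 4: 2152, 2156, …, 2252 — 26 in all.
Of these, 2200 is divisible by 100 but not 400, so not leap.
Leap years: 26 − 1 = 25.

25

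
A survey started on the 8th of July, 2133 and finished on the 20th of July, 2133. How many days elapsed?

Within July 2133: 20 − 8 = 12 days.

12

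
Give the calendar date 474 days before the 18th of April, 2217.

the 31st of December, 2215

Count 474 days before April 18, 2217:
December 31, 2215 → December 31, 2216: 366 days (2216 is a leap year).
December 2216: 31 − 31 = 0 days remain.
Then January (31), February 2217 (28), March (31): 31 + 28 + 31 = 90 days.
April 1–18, 2217: 18 days.
Residual: 108 days.
Total: 474 days.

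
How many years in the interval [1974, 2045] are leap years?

18

Years divisible by 4: 1976, 1980, …, 2044 — 18 in all.
2000 is divisible by 400, so still leap.
No century exceptions apply. Count: 18.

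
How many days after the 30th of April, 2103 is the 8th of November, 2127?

Day-of-year of April 30, 2103: 120.
Day-of-year of November 8, 2127: 312.
2103 has 365 days, so 365 − 120 = 245 days remain in 2103.
Full years 2104–2126: 17 common + 6 leap = 17×365 + 6×366 = 8401 days.
Total: 245 + 8401 + 312 = 8958 days.

8958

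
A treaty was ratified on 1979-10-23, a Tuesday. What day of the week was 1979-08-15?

Wednesday

Count forward from the earlier date (August 15, 1979) to the later (October 23, 1979):
August 1979: 31 − 15 = 16 days remain.
Then September (30): 30 days.
October 1–23, 1979: 23 days.
Total: 16 + 30 + 23 = 69 days.
69 mod 7 = 6, so 6 days before Tuesday is Wednesday.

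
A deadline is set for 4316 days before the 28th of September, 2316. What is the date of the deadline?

the 4th of December, 2304

Count 4316 days before September 28, 2316:
From December 4, 2304 to December 4, 2315: 11 years, of which 2 contain a Feb 29 — 9×365 + 2×366 = 4017 days.
December 2315: 31 − 4 = 27 days remain.
Then January (31), February 2316 (29), March (31), April (30), May (31), June (30), July (31), August (31): 31 + 29 + 31 + 30 + 31 + 30 + 31 + 31 = 244 days.
September 1–28, 2316: 28 days.
Residual: 299 days.
Total: 4316 days.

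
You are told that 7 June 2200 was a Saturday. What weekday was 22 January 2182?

Tuesday

Count forward from the earlier date (January 22, 2182) to the later (June 7, 2200):
From January 22, 2182 to January 22, 2200: 18 years, of which 4 contain a Feb 29 — 14×365 + 4×366 = 6574 days.
January 2200: 31 − 22 = 9 days remain.
Then February 2200 (28), March (31), April (30), May (31): 28 + 31 + 30 + 31 = 120 days.
June 1–7, 2200: 7 days.
Residual: 136 days.
Total: 6710 days.
6710 mod 7 = 4, so 4 days before Saturday is Tuesday.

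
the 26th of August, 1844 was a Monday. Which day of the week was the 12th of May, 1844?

Sunday

Count forward from the earlier date (May 12, 1844) to the later (August 26, 1844):
May 1844: 31 − 12 = 19 days remain.
Then June (30), July (31): 30 + 31 = 61 days.
August 1–26, 1844: 26 days.
Total: 19 + 61 + 26 = 106 days.
106 mod 7 = 1, so 1 day before Monday is Sunday.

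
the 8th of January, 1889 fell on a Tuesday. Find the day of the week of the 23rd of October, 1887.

Count forward from the earlier date (October 23, 1887) to the later (January 8, 1889):
October 1887: 31 − 23 = 8 days remain.
Then 14 full months totalling 427 days.
January 1–8, 1889: 8 days.
Total: 8 + 427 + 8 = 443 days.
443 mod 7 = 2, so 2 days before Tuesday is Sunday.

Sunday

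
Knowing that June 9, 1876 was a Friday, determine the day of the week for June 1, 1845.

Sunday

Count forward from the earlier date (June 1, 1845) to the later (June 9, 1876):
Day-of-year of June 1, 1845: 152.
Day-of-year of June 9, 1876: 161.
1845 has 365 days, so 365 − 152 = 213 days remain in 1845.
Full years 1846–1875: 23 common + 7 leap = 23×365 + 7×366 = 10957 days.
Total: 213 + 10957 + 161 = 11331 days.
11331 mod 7 = 5, so 5 days before Friday is Sunday.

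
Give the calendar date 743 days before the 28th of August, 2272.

the 16th of August, 2270

Count 743 days before August 28, 2272:
August 2270: 31 − 16 = 15 days remain.
Then 23 full months totalling 700 days.
August 1–28, 2272: 28 days.
Total: 15 + 700 + 28 = 743 days.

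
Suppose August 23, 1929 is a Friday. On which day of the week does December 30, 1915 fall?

Thursday

Count forward from the earlier date (December 30, 1915) to the later (August 23, 1929):
From December 30, 1915 to December 30, 1928: 13 years, of which 4 contain a Feb 29 — 9×365 + 4×366 = 4749 days.
December 1928: 31 − 30 = 1 day remains.
Then January (31), February 1929 (28), March (31), April (30), May (31), June (30), July (31): 31 + 28 + 31 + 30 + 31 + 30 + 31 = 212 days.
August 1–23, 1929: 23 days.
Residual: 236 days.
Total: 4985 days.
4985 mod 7 = 1, so 1 day before Friday is Thursday.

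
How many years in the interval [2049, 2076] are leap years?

Years divisible by 4 in [2049, 2076]: 2052, 2056, 2060, 2064, 2068, 2072, 2076.
No century exceptions apply. Count: 7.

7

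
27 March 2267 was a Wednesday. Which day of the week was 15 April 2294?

Sunday

From March 27, 2267 to March 27, 2294: 27 years, of which 7 contain a Feb 29 — 20×365 + 7×366 = 9862 days.
March 2294: 31 − 27 = 4 days remain.
April 1–15, 2294: 15 days.
Residual: 19 days.
Total: 9881 days.
9881 mod 7 = 4, so 4 days after Wednesday is Sunday.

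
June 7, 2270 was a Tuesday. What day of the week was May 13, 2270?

Count forward from the earlier date (May 13, 2270) to the later (June 7, 2270):
May 2270: 31 − 13 = 18 days remain.
June 1–7, 2270: 7 days.
Total: 18 + 7 = 25 days.
25 mod 7 = 4, so 4 days before Tuesday is Friday.

Friday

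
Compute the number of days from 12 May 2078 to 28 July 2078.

May 2078: 31 − 12 = 19 days remain.
Then June (30): 30 days.
July 1–28, 2078: 28 days.
Total: 19 + 30 + 28 = 77 days.

77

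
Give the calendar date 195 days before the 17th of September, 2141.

the 6th of March, 2141

Count 195 days before September 17, 2141:
March 2141: 31 − 6 = 25 days remain.
Then April (30), May (31), June (30), July (31), August (31): 30 + 31 + 30 + 31 + 31 = 153 days.
September 1–17, 2141: 17 days.
Total: 25 + 153 + 17 = 195 days.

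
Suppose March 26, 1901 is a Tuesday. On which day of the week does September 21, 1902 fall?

March 26, 1901 → March 26, 1902: 365 days.
March 1902: 31 − 26 = 5 days remain.
Then April (30), May (31), June (30), July (31), August (31): 30 + 31 + 30 + 31 + 31 = 153 days.
September 1–21, 1902: 21 days.
Residual: 179 days.
Total: 544 days.
544 mod 7 = 5, so 5 days after Tuesday is Sunday.

Sunday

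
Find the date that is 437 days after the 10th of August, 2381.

the 21st of October, 2382

Count 437 days after August 10, 2381:
August 10, 2381 → August 10, 2382: 365 days.
August 2382: 31 − 10 = 21 days remain.
Then September (30): 30 days.
October 1–21, 2382: 21 days.
Residual: 72 days.
Total: 437 days.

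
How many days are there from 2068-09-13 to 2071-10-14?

1126

September 13, 2068 → September 13, 2069: 365 days.
September 13, 2069 → September 13, 2070: 365 days.
September 13, 2070 → September 13, 2071: 365 days.
September 2071: 30 − 13 = 17 days remain.
October 1–14, 2071: 14 days.
Residual: 31 days.
Total: 1126 days.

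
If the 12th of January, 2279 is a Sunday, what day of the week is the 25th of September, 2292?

Sunday

Day-of-year of January 12, 2279: 12.
Day-of-year of September 25, 2292: 269.
2279 has 365 days, so 365 − 12 = 353 days remain in 2279.
Full years 2280–2291: 9 common + 3 leap = 9×365 + 3×366 = 4383 days.
Total: 353 + 4383 + 269 = 5005 days.
5005 is a multiple of 7, so the 25th of September, 2292 falls on the same weekday: Sunday.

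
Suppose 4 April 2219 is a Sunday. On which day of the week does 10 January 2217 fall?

Count forward from the earlier date (January 10, 2217) to the later (April 4, 2219):
January 2217: 31 − 10 = 21 days remain.
Then 26 full months totalling 789 days.
April 1–4, 2219: 4 days.
Total: 21 + 789 + 4 = 814 days.
814 mod 7 = 2, so 2 days before Sunday is Friday.

Friday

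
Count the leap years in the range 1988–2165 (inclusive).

Years divisible by 4: 1988, 1992, …, 2164 — 45 in all.
Of these, 2100 is divisible by 100 but not 400, so not leap.
2000 is divisible by 400, so still leap.
Leap years: 45 − 1 = 44.

44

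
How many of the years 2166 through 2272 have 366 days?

26

Years divisible by 4: 2168, 2172, …, 2272 — 27 in all.
Of these, 2200 is divisible by 100 but not 400, so not leap.
Leap years: 27 − 1 = 26.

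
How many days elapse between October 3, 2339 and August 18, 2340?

320

October 2339: 31 − 3 = 28 days remain.
Then 9 full months totalling 274 days.
August 1–18, 2340: 18 days.
Residual: 320 days.
Total: 320 days.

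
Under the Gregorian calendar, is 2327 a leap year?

No

2327 is not a leap year.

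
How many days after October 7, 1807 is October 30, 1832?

From October 7, 1807 to October 7, 1832: 25 years, of which 7 contain a Feb 29 — 18×365 + 7×366 = 9132 days.
Within October 1832: 30 − 7 = 23 days.
Total: 9155 days.

9155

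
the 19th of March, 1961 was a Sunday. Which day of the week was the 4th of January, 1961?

Wednesday

Count forward from the earlier date (January 4, 1961) to the later (March 19, 1961):
January 1961: 31 − 4 = 27 days remain.
Then February 1961 (28): 28 days.
March 1–19, 1961: 19 days.
Total: 27 + 28 + 19 = 74 days.
74 mod 7 = 4, so 4 days before Sunday is Wednesday.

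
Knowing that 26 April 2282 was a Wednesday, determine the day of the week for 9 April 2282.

Count forward from the earlier date (April 9, 2282) to the later (April 26, 2282):
Within April 2282: 26 − 9 = 17 days.
17 mod 7 = 3, so 3 days before Wednesday is Sunday.

Sunday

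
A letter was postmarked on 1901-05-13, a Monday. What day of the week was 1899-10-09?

Monday

Count forward from the earlier date (October 9, 1899) to the later (May 13, 1901):
Day-of-year of October 9, 1899: 282.
Day-of-year of May 13, 1901: 133.
1899 has 365 days, so 365 − 282 = 83 days remain in 1899.
Full years: 1900: 365. Sum = 365.
Total: 83 + 365 + 133 = 581 days.
581 is a multiple of 7, so 1899-10-09 falls on the same weekday: Monday.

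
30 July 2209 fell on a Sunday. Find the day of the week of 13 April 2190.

Count forward from the earlier date (April 13, 2190) to the later (July 30, 2209):
Day-of-year of April 13, 2190: 103.
Day-of-year of July 30, 2209: 211.
2190 has 365 days, so 365 − 103 = 262 days remain in 2190.
Full years 2191–2208: 14 common + 4 leap = 14×365 + 4×366 = 6574 days.
Total: 262 + 6574 + 211 = 7047 days.
7047 mod 7 = 5, so 5 days before Sunday is Tuesday.

Tuesday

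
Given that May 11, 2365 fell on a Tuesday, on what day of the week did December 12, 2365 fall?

Sunday

May 2365: 31 − 11 = 20 days remain.
Then June (30), July (31), August (31), September (30), October (31), November (30): 30 + 31 + 31 + 30 + 31 + 30 = 183 days.
December 1–12, 2365: 12 days.
Total: 20 + 183 + 12 = 215 days.
215 mod 7 = 5, so 5 days after Tuesday is Sunday.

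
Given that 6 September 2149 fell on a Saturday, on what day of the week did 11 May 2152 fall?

Thursday

September 6, 2149 → September 6, 2150: 365 days.
September 6, 2150 → September 6, 2151: 365 days.
September 2151: 30 − 6 = 24 days remain.
Then October (31), November (30), December (31), January (31), February 2152 (29), March (31), April (30): 31 + 30 + 31 + 31 + 29 + 31 + 30 = 213 days.
May 1–11, 2152: 11 days.
Residual: 248 days.
Total: 978 days.
978 mod 7 = 5, so 5 days after Saturday is Thursday.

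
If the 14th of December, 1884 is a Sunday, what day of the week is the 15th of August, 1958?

Day-of-year of December 14, 1884: 349.
Day-of-year of August 15, 1958: 227.
1884 has 366 days, so 366 − 349 = 17 days remain in 1884.
Full years 1885–1957: 56 common + 17 leap = 56×365 + 17×366 = 26662 days.
Total: 17 + 26662 + 227 = 26906 days.
26906 mod 7 = 5, so 5 days after Sunday is Friday.

Friday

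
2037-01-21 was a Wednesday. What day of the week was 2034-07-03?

Monday

Count forward from the earlier date (July 3, 2034) to the later (January 21, 2037):
July 3, 2034 → July 3, 2035: 365 days.
July 3, 2035 → July 3, 2036: 366 days (2036 is a leap year).
July 2036: 31 − 3 = 28 days remain.
Then August (31), September (30), October (31), November (30), December (31): 31 + 30 + 31 + 30 + 31 = 153 days.
January 1–21, 2037: 21 days.
Residual: 202 days.
Total: 933 days.
933 mod 7 = 2, so 2 days before Wednesday is Monday.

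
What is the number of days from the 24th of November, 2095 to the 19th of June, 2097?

November 24, 2095 → November 24, 2096: 366 days (2096 is a leap year).
November 2096: 30 − 24 = 6 days remain.
Then December (31), January (31), February 2097 (28), March (31), April (30), May (31): 31 + 31 + 28 + 31 + 30 + 31 = 182 days.
June 1–19, 2097: 19 days.
Residual: 207 days.
Total: 573 days.

573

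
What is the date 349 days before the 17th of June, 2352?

the 4th of July, 2351

Count 349 days before June 17, 2352:
July 2351: 31 − 4 = 27 days remain.
Then 10 full months totalling 305 days.
June 1–17, 2352: 17 days.
Residual: 349 days.
Total: 349 days.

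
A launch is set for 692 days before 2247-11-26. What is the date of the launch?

2246-01-03

Count 692 days before November 26, 2247:
January 2246: 31 − 3 = 28 days remain.
Then 21 full months totalling 638 days.
November 1–26, 2247: 26 days.
Total: 28 + 638 + 26 = 692 days.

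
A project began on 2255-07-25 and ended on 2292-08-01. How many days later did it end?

13522

Day-of-year of July 25, 2255: 206.
Day-of-year of August 1, 2292: 214.
2255 has 365 days, so 365 − 206 = 159 days remain in 2255.
Full years 2256–2291: 27 common + 9 leap = 27×365 + 9×366 = 13149 days.
Total: 159 + 13149 + 214 = 13522 days.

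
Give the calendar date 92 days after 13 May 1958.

13 August 1958

Count 92 days after May 13, 1958:
May 1958: 31 − 13 = 18 days remain.
Then June (30), July (31): 30 + 31 = 61 days.
August 1–13, 1958: 13 days.
Total: 18 + 61 + 13 = 92 days.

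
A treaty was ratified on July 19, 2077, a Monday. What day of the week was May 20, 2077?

Count forward from the earlier date (May 20, 2077) to the later (July 19, 2077):
May 2077: 31 − 20 = 11 days remain.
Then June (30): 30 days.
July 1–19, 2077: 19 days.
Total: 11 + 30 + 19 = 60 days.
60 mod 7 = 4, so 4 days before Monday is Thursday.

Thursday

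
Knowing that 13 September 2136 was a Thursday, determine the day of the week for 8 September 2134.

Count forward from the earlier date (September 8, 2134) to the later (September 13, 2136):
September 8, 2134 → September 8, 2135: 365 days.
September 8, 2135 → September 8, 2136: 366 days (2136 is a leap year).
Within September 2136: 13 − 8 = 5 days.
Total: 736 days.
736 mod 7 = 1, so 1 day before Thursday is Wednesday.

Wednesday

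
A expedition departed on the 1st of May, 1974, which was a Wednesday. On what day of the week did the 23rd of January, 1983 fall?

Sunday

Day-of-year of May 1, 1974: 121.
Day-of-year of January 23, 1983: 23.
1974 has 365 days, so 365 − 121 = 244 days remain in 1974.
Full years 1975–1982: 6 common + 2 leap = 6×365 + 2×366 = 2922 days.
Total: 244 + 2922 + 23 = 3189 days.
3189 mod 7 = 4, so 4 days after Wednesday is Sunday.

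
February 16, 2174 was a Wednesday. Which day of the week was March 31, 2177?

Monday

Day-of-year of February 16, 2174: 47.
Day-of-year of March 31, 2177: 90.
2174 has 365 days, so 365 − 47 = 318 days remain in 2174.
Full years: 2175: 365; 2176: 366. Sum = 731.
Total: 318 + 731 + 90 = 1139 days.
1139 mod 7 = 5, so 5 days after Wednesday is Monday.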